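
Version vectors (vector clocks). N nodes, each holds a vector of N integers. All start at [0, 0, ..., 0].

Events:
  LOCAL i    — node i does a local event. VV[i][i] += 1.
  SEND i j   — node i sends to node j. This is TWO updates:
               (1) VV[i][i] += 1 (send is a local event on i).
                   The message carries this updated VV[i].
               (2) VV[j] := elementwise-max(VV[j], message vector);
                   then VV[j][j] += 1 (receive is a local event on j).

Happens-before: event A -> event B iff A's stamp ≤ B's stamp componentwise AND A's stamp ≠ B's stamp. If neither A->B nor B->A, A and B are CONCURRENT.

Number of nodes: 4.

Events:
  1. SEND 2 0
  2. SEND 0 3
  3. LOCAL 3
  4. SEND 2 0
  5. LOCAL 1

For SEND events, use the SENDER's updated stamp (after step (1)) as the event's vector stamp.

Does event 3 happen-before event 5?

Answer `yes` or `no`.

Initial: VV[0]=[0, 0, 0, 0]
Initial: VV[1]=[0, 0, 0, 0]
Initial: VV[2]=[0, 0, 0, 0]
Initial: VV[3]=[0, 0, 0, 0]
Event 1: SEND 2->0: VV[2][2]++ -> VV[2]=[0, 0, 1, 0], msg_vec=[0, 0, 1, 0]; VV[0]=max(VV[0],msg_vec) then VV[0][0]++ -> VV[0]=[1, 0, 1, 0]
Event 2: SEND 0->3: VV[0][0]++ -> VV[0]=[2, 0, 1, 0], msg_vec=[2, 0, 1, 0]; VV[3]=max(VV[3],msg_vec) then VV[3][3]++ -> VV[3]=[2, 0, 1, 1]
Event 3: LOCAL 3: VV[3][3]++ -> VV[3]=[2, 0, 1, 2]
Event 4: SEND 2->0: VV[2][2]++ -> VV[2]=[0, 0, 2, 0], msg_vec=[0, 0, 2, 0]; VV[0]=max(VV[0],msg_vec) then VV[0][0]++ -> VV[0]=[3, 0, 2, 0]
Event 5: LOCAL 1: VV[1][1]++ -> VV[1]=[0, 1, 0, 0]
Event 3 stamp: [2, 0, 1, 2]
Event 5 stamp: [0, 1, 0, 0]
[2, 0, 1, 2] <= [0, 1, 0, 0]? False. Equal? False. Happens-before: False

Answer: no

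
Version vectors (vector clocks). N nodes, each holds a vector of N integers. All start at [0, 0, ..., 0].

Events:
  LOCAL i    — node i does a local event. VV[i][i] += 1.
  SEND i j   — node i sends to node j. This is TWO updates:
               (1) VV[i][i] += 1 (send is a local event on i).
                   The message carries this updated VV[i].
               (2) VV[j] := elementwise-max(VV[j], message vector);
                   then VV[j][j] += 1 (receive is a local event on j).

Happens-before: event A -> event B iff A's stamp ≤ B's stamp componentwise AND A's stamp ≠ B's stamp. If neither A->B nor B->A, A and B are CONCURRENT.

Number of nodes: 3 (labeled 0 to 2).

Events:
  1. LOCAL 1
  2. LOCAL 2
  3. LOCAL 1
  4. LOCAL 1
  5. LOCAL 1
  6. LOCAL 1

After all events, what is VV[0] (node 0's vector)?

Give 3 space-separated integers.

Answer: 0 0 0

Derivation:
Initial: VV[0]=[0, 0, 0]
Initial: VV[1]=[0, 0, 0]
Initial: VV[2]=[0, 0, 0]
Event 1: LOCAL 1: VV[1][1]++ -> VV[1]=[0, 1, 0]
Event 2: LOCAL 2: VV[2][2]++ -> VV[2]=[0, 0, 1]
Event 3: LOCAL 1: VV[1][1]++ -> VV[1]=[0, 2, 0]
Event 4: LOCAL 1: VV[1][1]++ -> VV[1]=[0, 3, 0]
Event 5: LOCAL 1: VV[1][1]++ -> VV[1]=[0, 4, 0]
Event 6: LOCAL 1: VV[1][1]++ -> VV[1]=[0, 5, 0]
Final vectors: VV[0]=[0, 0, 0]; VV[1]=[0, 5, 0]; VV[2]=[0, 0, 1]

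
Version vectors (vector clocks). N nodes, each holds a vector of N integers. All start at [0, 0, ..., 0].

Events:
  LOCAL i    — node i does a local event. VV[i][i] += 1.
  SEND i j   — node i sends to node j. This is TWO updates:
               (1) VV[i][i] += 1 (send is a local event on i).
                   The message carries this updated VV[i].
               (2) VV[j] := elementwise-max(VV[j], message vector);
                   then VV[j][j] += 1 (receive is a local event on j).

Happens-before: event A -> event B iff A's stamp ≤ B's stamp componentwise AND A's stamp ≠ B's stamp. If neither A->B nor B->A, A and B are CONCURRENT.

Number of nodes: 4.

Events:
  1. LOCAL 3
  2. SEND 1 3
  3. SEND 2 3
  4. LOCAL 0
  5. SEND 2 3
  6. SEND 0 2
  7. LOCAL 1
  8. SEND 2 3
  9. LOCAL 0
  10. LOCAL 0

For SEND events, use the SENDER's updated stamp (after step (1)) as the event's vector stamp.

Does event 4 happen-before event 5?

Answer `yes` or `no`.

Initial: VV[0]=[0, 0, 0, 0]
Initial: VV[1]=[0, 0, 0, 0]
Initial: VV[2]=[0, 0, 0, 0]
Initial: VV[3]=[0, 0, 0, 0]
Event 1: LOCAL 3: VV[3][3]++ -> VV[3]=[0, 0, 0, 1]
Event 2: SEND 1->3: VV[1][1]++ -> VV[1]=[0, 1, 0, 0], msg_vec=[0, 1, 0, 0]; VV[3]=max(VV[3],msg_vec) then VV[3][3]++ -> VV[3]=[0, 1, 0, 2]
Event 3: SEND 2->3: VV[2][2]++ -> VV[2]=[0, 0, 1, 0], msg_vec=[0, 0, 1, 0]; VV[3]=max(VV[3],msg_vec) then VV[3][3]++ -> VV[3]=[0, 1, 1, 3]
Event 4: LOCAL 0: VV[0][0]++ -> VV[0]=[1, 0, 0, 0]
Event 5: SEND 2->3: VV[2][2]++ -> VV[2]=[0, 0, 2, 0], msg_vec=[0, 0, 2, 0]; VV[3]=max(VV[3],msg_vec) then VV[3][3]++ -> VV[3]=[0, 1, 2, 4]
Event 6: SEND 0->2: VV[0][0]++ -> VV[0]=[2, 0, 0, 0], msg_vec=[2, 0, 0, 0]; VV[2]=max(VV[2],msg_vec) then VV[2][2]++ -> VV[2]=[2, 0, 3, 0]
Event 7: LOCAL 1: VV[1][1]++ -> VV[1]=[0, 2, 0, 0]
Event 8: SEND 2->3: VV[2][2]++ -> VV[2]=[2, 0, 4, 0], msg_vec=[2, 0, 4, 0]; VV[3]=max(VV[3],msg_vec) then VV[3][3]++ -> VV[3]=[2, 1, 4, 5]
Event 9: LOCAL 0: VV[0][0]++ -> VV[0]=[3, 0, 0, 0]
Event 10: LOCAL 0: VV[0][0]++ -> VV[0]=[4, 0, 0, 0]
Event 4 stamp: [1, 0, 0, 0]
Event 5 stamp: [0, 0, 2, 0]
[1, 0, 0, 0] <= [0, 0, 2, 0]? False. Equal? False. Happens-before: False

Answer: no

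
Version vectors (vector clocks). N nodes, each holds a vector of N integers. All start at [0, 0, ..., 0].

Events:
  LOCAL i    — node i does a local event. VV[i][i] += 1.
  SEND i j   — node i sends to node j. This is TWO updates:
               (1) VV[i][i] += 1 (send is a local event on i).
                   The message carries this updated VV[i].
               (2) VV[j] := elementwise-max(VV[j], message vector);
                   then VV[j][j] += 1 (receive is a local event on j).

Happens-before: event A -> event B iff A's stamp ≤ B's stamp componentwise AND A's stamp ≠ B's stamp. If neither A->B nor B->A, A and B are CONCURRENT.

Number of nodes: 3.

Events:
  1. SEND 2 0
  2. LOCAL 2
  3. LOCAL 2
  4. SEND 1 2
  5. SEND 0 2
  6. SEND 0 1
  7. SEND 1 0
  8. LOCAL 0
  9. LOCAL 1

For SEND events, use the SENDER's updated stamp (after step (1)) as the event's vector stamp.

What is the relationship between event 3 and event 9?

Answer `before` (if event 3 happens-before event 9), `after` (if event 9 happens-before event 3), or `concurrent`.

Initial: VV[0]=[0, 0, 0]
Initial: VV[1]=[0, 0, 0]
Initial: VV[2]=[0, 0, 0]
Event 1: SEND 2->0: VV[2][2]++ -> VV[2]=[0, 0, 1], msg_vec=[0, 0, 1]; VV[0]=max(VV[0],msg_vec) then VV[0][0]++ -> VV[0]=[1, 0, 1]
Event 2: LOCAL 2: VV[2][2]++ -> VV[2]=[0, 0, 2]
Event 3: LOCAL 2: VV[2][2]++ -> VV[2]=[0, 0, 3]
Event 4: SEND 1->2: VV[1][1]++ -> VV[1]=[0, 1, 0], msg_vec=[0, 1, 0]; VV[2]=max(VV[2],msg_vec) then VV[2][2]++ -> VV[2]=[0, 1, 4]
Event 5: SEND 0->2: VV[0][0]++ -> VV[0]=[2, 0, 1], msg_vec=[2, 0, 1]; VV[2]=max(VV[2],msg_vec) then VV[2][2]++ -> VV[2]=[2, 1, 5]
Event 6: SEND 0->1: VV[0][0]++ -> VV[0]=[3, 0, 1], msg_vec=[3, 0, 1]; VV[1]=max(VV[1],msg_vec) then VV[1][1]++ -> VV[1]=[3, 2, 1]
Event 7: SEND 1->0: VV[1][1]++ -> VV[1]=[3, 3, 1], msg_vec=[3, 3, 1]; VV[0]=max(VV[0],msg_vec) then VV[0][0]++ -> VV[0]=[4, 3, 1]
Event 8: LOCAL 0: VV[0][0]++ -> VV[0]=[5, 3, 1]
Event 9: LOCAL 1: VV[1][1]++ -> VV[1]=[3, 4, 1]
Event 3 stamp: [0, 0, 3]
Event 9 stamp: [3, 4, 1]
[0, 0, 3] <= [3, 4, 1]? False
[3, 4, 1] <= [0, 0, 3]? False
Relation: concurrent

Answer: concurrent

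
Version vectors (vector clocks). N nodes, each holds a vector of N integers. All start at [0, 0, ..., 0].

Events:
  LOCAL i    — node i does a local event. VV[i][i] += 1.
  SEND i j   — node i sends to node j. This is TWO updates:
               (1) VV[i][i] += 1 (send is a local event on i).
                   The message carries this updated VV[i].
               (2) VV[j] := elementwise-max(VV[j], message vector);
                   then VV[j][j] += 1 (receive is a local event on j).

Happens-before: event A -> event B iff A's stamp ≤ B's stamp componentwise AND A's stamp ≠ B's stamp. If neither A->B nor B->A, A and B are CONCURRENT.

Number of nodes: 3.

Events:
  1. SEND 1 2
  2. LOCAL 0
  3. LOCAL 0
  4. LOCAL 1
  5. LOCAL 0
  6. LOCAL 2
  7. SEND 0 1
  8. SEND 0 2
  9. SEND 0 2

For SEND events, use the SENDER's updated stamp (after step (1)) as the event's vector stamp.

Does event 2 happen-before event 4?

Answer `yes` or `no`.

Answer: no

Derivation:
Initial: VV[0]=[0, 0, 0]
Initial: VV[1]=[0, 0, 0]
Initial: VV[2]=[0, 0, 0]
Event 1: SEND 1->2: VV[1][1]++ -> VV[1]=[0, 1, 0], msg_vec=[0, 1, 0]; VV[2]=max(VV[2],msg_vec) then VV[2][2]++ -> VV[2]=[0, 1, 1]
Event 2: LOCAL 0: VV[0][0]++ -> VV[0]=[1, 0, 0]
Event 3: LOCAL 0: VV[0][0]++ -> VV[0]=[2, 0, 0]
Event 4: LOCAL 1: VV[1][1]++ -> VV[1]=[0, 2, 0]
Event 5: LOCAL 0: VV[0][0]++ -> VV[0]=[3, 0, 0]
Event 6: LOCAL 2: VV[2][2]++ -> VV[2]=[0, 1, 2]
Event 7: SEND 0->1: VV[0][0]++ -> VV[0]=[4, 0, 0], msg_vec=[4, 0, 0]; VV[1]=max(VV[1],msg_vec) then VV[1][1]++ -> VV[1]=[4, 3, 0]
Event 8: SEND 0->2: VV[0][0]++ -> VV[0]=[5, 0, 0], msg_vec=[5, 0, 0]; VV[2]=max(VV[2],msg_vec) then VV[2][2]++ -> VV[2]=[5, 1, 3]
Event 9: SEND 0->2: VV[0][0]++ -> VV[0]=[6, 0, 0], msg_vec=[6, 0, 0]; VV[2]=max(VV[2],msg_vec) then VV[2][2]++ -> VV[2]=[6, 1, 4]
Event 2 stamp: [1, 0, 0]
Event 4 stamp: [0, 2, 0]
[1, 0, 0] <= [0, 2, 0]? False. Equal? False. Happens-before: False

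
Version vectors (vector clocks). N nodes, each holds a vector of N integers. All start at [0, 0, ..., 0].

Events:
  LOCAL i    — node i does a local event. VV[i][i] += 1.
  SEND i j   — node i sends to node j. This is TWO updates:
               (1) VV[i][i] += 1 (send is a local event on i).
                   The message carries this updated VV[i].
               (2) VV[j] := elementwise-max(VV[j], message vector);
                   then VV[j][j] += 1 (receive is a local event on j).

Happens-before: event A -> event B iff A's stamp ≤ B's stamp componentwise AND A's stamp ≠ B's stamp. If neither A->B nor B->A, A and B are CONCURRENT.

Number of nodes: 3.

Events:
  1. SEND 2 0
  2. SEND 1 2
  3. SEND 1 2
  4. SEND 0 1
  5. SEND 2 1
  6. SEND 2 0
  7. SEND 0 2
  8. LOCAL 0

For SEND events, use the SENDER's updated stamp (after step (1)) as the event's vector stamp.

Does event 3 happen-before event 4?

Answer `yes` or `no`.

Answer: no

Derivation:
Initial: VV[0]=[0, 0, 0]
Initial: VV[1]=[0, 0, 0]
Initial: VV[2]=[0, 0, 0]
Event 1: SEND 2->0: VV[2][2]++ -> VV[2]=[0, 0, 1], msg_vec=[0, 0, 1]; VV[0]=max(VV[0],msg_vec) then VV[0][0]++ -> VV[0]=[1, 0, 1]
Event 2: SEND 1->2: VV[1][1]++ -> VV[1]=[0, 1, 0], msg_vec=[0, 1, 0]; VV[2]=max(VV[2],msg_vec) then VV[2][2]++ -> VV[2]=[0, 1, 2]
Event 3: SEND 1->2: VV[1][1]++ -> VV[1]=[0, 2, 0], msg_vec=[0, 2, 0]; VV[2]=max(VV[2],msg_vec) then VV[2][2]++ -> VV[2]=[0, 2, 3]
Event 4: SEND 0->1: VV[0][0]++ -> VV[0]=[2, 0, 1], msg_vec=[2, 0, 1]; VV[1]=max(VV[1],msg_vec) then VV[1][1]++ -> VV[1]=[2, 3, 1]
Event 5: SEND 2->1: VV[2][2]++ -> VV[2]=[0, 2, 4], msg_vec=[0, 2, 4]; VV[1]=max(VV[1],msg_vec) then VV[1][1]++ -> VV[1]=[2, 4, 4]
Event 6: SEND 2->0: VV[2][2]++ -> VV[2]=[0, 2, 5], msg_vec=[0, 2, 5]; VV[0]=max(VV[0],msg_vec) then VV[0][0]++ -> VV[0]=[3, 2, 5]
Event 7: SEND 0->2: VV[0][0]++ -> VV[0]=[4, 2, 5], msg_vec=[4, 2, 5]; VV[2]=max(VV[2],msg_vec) then VV[2][2]++ -> VV[2]=[4, 2, 6]
Event 8: LOCAL 0: VV[0][0]++ -> VV[0]=[5, 2, 5]
Event 3 stamp: [0, 2, 0]
Event 4 stamp: [2, 0, 1]
[0, 2, 0] <= [2, 0, 1]? False. Equal? False. Happens-before: False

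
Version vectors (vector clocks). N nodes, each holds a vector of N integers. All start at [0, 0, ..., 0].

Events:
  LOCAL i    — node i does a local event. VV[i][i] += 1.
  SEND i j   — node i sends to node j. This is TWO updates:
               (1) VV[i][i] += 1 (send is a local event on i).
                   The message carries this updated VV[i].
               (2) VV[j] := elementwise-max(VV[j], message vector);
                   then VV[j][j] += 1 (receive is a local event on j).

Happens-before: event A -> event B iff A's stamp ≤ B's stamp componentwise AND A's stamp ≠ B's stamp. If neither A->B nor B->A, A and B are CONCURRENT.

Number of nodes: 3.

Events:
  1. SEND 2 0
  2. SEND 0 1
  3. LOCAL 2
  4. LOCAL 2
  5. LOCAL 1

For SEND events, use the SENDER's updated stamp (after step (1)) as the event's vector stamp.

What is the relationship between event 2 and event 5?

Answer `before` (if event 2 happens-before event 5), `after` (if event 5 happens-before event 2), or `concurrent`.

Answer: before

Derivation:
Initial: VV[0]=[0, 0, 0]
Initial: VV[1]=[0, 0, 0]
Initial: VV[2]=[0, 0, 0]
Event 1: SEND 2->0: VV[2][2]++ -> VV[2]=[0, 0, 1], msg_vec=[0, 0, 1]; VV[0]=max(VV[0],msg_vec) then VV[0][0]++ -> VV[0]=[1, 0, 1]
Event 2: SEND 0->1: VV[0][0]++ -> VV[0]=[2, 0, 1], msg_vec=[2, 0, 1]; VV[1]=max(VV[1],msg_vec) then VV[1][1]++ -> VV[1]=[2, 1, 1]
Event 3: LOCAL 2: VV[2][2]++ -> VV[2]=[0, 0, 2]
Event 4: LOCAL 2: VV[2][2]++ -> VV[2]=[0, 0, 3]
Event 5: LOCAL 1: VV[1][1]++ -> VV[1]=[2, 2, 1]
Event 2 stamp: [2, 0, 1]
Event 5 stamp: [2, 2, 1]
[2, 0, 1] <= [2, 2, 1]? True
[2, 2, 1] <= [2, 0, 1]? False
Relation: before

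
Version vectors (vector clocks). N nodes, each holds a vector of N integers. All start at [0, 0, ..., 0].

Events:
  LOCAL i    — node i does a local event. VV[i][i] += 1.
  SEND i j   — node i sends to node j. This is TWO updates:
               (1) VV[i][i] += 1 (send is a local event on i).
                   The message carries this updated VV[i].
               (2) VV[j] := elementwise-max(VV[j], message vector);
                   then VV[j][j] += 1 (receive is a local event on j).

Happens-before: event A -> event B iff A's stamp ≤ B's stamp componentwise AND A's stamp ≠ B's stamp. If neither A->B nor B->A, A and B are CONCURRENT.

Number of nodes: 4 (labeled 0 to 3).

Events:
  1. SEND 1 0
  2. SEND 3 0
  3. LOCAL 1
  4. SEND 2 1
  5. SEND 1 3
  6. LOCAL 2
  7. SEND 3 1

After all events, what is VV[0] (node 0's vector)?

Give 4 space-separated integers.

Initial: VV[0]=[0, 0, 0, 0]
Initial: VV[1]=[0, 0, 0, 0]
Initial: VV[2]=[0, 0, 0, 0]
Initial: VV[3]=[0, 0, 0, 0]
Event 1: SEND 1->0: VV[1][1]++ -> VV[1]=[0, 1, 0, 0], msg_vec=[0, 1, 0, 0]; VV[0]=max(VV[0],msg_vec) then VV[0][0]++ -> VV[0]=[1, 1, 0, 0]
Event 2: SEND 3->0: VV[3][3]++ -> VV[3]=[0, 0, 0, 1], msg_vec=[0, 0, 0, 1]; VV[0]=max(VV[0],msg_vec) then VV[0][0]++ -> VV[0]=[2, 1, 0, 1]
Event 3: LOCAL 1: VV[1][1]++ -> VV[1]=[0, 2, 0, 0]
Event 4: SEND 2->1: VV[2][2]++ -> VV[2]=[0, 0, 1, 0], msg_vec=[0, 0, 1, 0]; VV[1]=max(VV[1],msg_vec) then VV[1][1]++ -> VV[1]=[0, 3, 1, 0]
Event 5: SEND 1->3: VV[1][1]++ -> VV[1]=[0, 4, 1, 0], msg_vec=[0, 4, 1, 0]; VV[3]=max(VV[3],msg_vec) then VV[3][3]++ -> VV[3]=[0, 4, 1, 2]
Event 6: LOCAL 2: VV[2][2]++ -> VV[2]=[0, 0, 2, 0]
Event 7: SEND 3->1: VV[3][3]++ -> VV[3]=[0, 4, 1, 3], msg_vec=[0, 4, 1, 3]; VV[1]=max(VV[1],msg_vec) then VV[1][1]++ -> VV[1]=[0, 5, 1, 3]
Final vectors: VV[0]=[2, 1, 0, 1]; VV[1]=[0, 5, 1, 3]; VV[2]=[0, 0, 2, 0]; VV[3]=[0, 4, 1, 3]

Answer: 2 1 0 1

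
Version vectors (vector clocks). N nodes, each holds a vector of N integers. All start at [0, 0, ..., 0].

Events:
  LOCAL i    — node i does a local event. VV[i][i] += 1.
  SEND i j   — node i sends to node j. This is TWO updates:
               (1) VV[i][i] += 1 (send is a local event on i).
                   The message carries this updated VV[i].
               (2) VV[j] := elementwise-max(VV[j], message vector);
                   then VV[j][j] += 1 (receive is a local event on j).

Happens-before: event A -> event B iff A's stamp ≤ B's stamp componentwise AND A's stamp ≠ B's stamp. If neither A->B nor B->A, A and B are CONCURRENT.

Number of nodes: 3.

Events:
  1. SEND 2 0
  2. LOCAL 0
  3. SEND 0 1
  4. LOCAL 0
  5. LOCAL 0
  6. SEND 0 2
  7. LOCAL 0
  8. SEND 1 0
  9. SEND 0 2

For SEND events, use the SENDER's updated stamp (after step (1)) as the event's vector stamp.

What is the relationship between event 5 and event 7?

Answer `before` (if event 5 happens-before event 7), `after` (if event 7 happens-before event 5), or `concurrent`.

Initial: VV[0]=[0, 0, 0]
Initial: VV[1]=[0, 0, 0]
Initial: VV[2]=[0, 0, 0]
Event 1: SEND 2->0: VV[2][2]++ -> VV[2]=[0, 0, 1], msg_vec=[0, 0, 1]; VV[0]=max(VV[0],msg_vec) then VV[0][0]++ -> VV[0]=[1, 0, 1]
Event 2: LOCAL 0: VV[0][0]++ -> VV[0]=[2, 0, 1]
Event 3: SEND 0->1: VV[0][0]++ -> VV[0]=[3, 0, 1], msg_vec=[3, 0, 1]; VV[1]=max(VV[1],msg_vec) then VV[1][1]++ -> VV[1]=[3, 1, 1]
Event 4: LOCAL 0: VV[0][0]++ -> VV[0]=[4, 0, 1]
Event 5: LOCAL 0: VV[0][0]++ -> VV[0]=[5, 0, 1]
Event 6: SEND 0->2: VV[0][0]++ -> VV[0]=[6, 0, 1], msg_vec=[6, 0, 1]; VV[2]=max(VV[2],msg_vec) then VV[2][2]++ -> VV[2]=[6, 0, 2]
Event 7: LOCAL 0: VV[0][0]++ -> VV[0]=[7, 0, 1]
Event 8: SEND 1->0: VV[1][1]++ -> VV[1]=[3, 2, 1], msg_vec=[3, 2, 1]; VV[0]=max(VV[0],msg_vec) then VV[0][0]++ -> VV[0]=[8, 2, 1]
Event 9: SEND 0->2: VV[0][0]++ -> VV[0]=[9, 2, 1], msg_vec=[9, 2, 1]; VV[2]=max(VV[2],msg_vec) then VV[2][2]++ -> VV[2]=[9, 2, 3]
Event 5 stamp: [5, 0, 1]
Event 7 stamp: [7, 0, 1]
[5, 0, 1] <= [7, 0, 1]? True
[7, 0, 1] <= [5, 0, 1]? False
Relation: before

Answer: before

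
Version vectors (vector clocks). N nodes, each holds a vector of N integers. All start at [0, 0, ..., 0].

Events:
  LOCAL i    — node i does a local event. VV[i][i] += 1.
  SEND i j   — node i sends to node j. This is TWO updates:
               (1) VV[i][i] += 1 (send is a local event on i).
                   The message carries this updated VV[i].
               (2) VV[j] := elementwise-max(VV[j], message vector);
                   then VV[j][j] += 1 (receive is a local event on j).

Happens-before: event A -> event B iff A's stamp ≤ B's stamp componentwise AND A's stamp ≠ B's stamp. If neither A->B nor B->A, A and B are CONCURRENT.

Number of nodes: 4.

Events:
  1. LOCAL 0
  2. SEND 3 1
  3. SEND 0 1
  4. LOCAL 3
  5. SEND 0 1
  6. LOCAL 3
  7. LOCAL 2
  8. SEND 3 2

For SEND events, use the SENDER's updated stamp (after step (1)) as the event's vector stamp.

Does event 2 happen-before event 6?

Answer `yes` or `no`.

Answer: yes

Derivation:
Initial: VV[0]=[0, 0, 0, 0]
Initial: VV[1]=[0, 0, 0, 0]
Initial: VV[2]=[0, 0, 0, 0]
Initial: VV[3]=[0, 0, 0, 0]
Event 1: LOCAL 0: VV[0][0]++ -> VV[0]=[1, 0, 0, 0]
Event 2: SEND 3->1: VV[3][3]++ -> VV[3]=[0, 0, 0, 1], msg_vec=[0, 0, 0, 1]; VV[1]=max(VV[1],msg_vec) then VV[1][1]++ -> VV[1]=[0, 1, 0, 1]
Event 3: SEND 0->1: VV[0][0]++ -> VV[0]=[2, 0, 0, 0], msg_vec=[2, 0, 0, 0]; VV[1]=max(VV[1],msg_vec) then VV[1][1]++ -> VV[1]=[2, 2, 0, 1]
Event 4: LOCAL 3: VV[3][3]++ -> VV[3]=[0, 0, 0, 2]
Event 5: SEND 0->1: VV[0][0]++ -> VV[0]=[3, 0, 0, 0], msg_vec=[3, 0, 0, 0]; VV[1]=max(VV[1],msg_vec) then VV[1][1]++ -> VV[1]=[3, 3, 0, 1]
Event 6: LOCAL 3: VV[3][3]++ -> VV[3]=[0, 0, 0, 3]
Event 7: LOCAL 2: VV[2][2]++ -> VV[2]=[0, 0, 1, 0]
Event 8: SEND 3->2: VV[3][3]++ -> VV[3]=[0, 0, 0, 4], msg_vec=[0, 0, 0, 4]; VV[2]=max(VV[2],msg_vec) then VV[2][2]++ -> VV[2]=[0, 0, 2, 4]
Event 2 stamp: [0, 0, 0, 1]
Event 6 stamp: [0, 0, 0, 3]
[0, 0, 0, 1] <= [0, 0, 0, 3]? True. Equal? False. Happens-before: True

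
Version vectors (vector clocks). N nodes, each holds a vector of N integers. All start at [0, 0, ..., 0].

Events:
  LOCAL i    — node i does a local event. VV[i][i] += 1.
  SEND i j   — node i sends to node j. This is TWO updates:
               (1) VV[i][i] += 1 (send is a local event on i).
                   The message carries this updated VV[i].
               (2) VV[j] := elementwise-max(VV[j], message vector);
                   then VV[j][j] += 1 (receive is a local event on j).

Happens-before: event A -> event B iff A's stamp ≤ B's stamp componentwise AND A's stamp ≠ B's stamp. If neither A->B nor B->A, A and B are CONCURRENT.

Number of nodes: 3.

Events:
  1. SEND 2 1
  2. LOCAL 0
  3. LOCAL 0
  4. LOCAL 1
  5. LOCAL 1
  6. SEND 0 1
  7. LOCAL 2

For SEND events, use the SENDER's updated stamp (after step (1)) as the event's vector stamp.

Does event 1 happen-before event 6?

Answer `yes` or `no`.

Initial: VV[0]=[0, 0, 0]
Initial: VV[1]=[0, 0, 0]
Initial: VV[2]=[0, 0, 0]
Event 1: SEND 2->1: VV[2][2]++ -> VV[2]=[0, 0, 1], msg_vec=[0, 0, 1]; VV[1]=max(VV[1],msg_vec) then VV[1][1]++ -> VV[1]=[0, 1, 1]
Event 2: LOCAL 0: VV[0][0]++ -> VV[0]=[1, 0, 0]
Event 3: LOCAL 0: VV[0][0]++ -> VV[0]=[2, 0, 0]
Event 4: LOCAL 1: VV[1][1]++ -> VV[1]=[0, 2, 1]
Event 5: LOCAL 1: VV[1][1]++ -> VV[1]=[0, 3, 1]
Event 6: SEND 0->1: VV[0][0]++ -> VV[0]=[3, 0, 0], msg_vec=[3, 0, 0]; VV[1]=max(VV[1],msg_vec) then VV[1][1]++ -> VV[1]=[3, 4, 1]
Event 7: LOCAL 2: VV[2][2]++ -> VV[2]=[0, 0, 2]
Event 1 stamp: [0, 0, 1]
Event 6 stamp: [3, 0, 0]
[0, 0, 1] <= [3, 0, 0]? False. Equal? False. Happens-before: False

Answer: no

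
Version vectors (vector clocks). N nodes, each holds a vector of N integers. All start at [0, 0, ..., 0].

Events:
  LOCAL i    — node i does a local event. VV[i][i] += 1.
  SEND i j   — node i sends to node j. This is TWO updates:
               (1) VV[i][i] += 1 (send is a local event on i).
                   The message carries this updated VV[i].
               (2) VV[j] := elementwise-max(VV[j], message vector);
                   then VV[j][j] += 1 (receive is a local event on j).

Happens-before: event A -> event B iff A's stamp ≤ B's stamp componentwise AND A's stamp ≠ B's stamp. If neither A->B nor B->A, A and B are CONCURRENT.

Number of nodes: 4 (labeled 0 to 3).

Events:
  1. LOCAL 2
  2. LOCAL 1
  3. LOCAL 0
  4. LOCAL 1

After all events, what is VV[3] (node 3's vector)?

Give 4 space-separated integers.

Answer: 0 0 0 0

Derivation:
Initial: VV[0]=[0, 0, 0, 0]
Initial: VV[1]=[0, 0, 0, 0]
Initial: VV[2]=[0, 0, 0, 0]
Initial: VV[3]=[0, 0, 0, 0]
Event 1: LOCAL 2: VV[2][2]++ -> VV[2]=[0, 0, 1, 0]
Event 2: LOCAL 1: VV[1][1]++ -> VV[1]=[0, 1, 0, 0]
Event 3: LOCAL 0: VV[0][0]++ -> VV[0]=[1, 0, 0, 0]
Event 4: LOCAL 1: VV[1][1]++ -> VV[1]=[0, 2, 0, 0]
Final vectors: VV[0]=[1, 0, 0, 0]; VV[1]=[0, 2, 0, 0]; VV[2]=[0, 0, 1, 0]; VV[3]=[0, 0, 0, 0]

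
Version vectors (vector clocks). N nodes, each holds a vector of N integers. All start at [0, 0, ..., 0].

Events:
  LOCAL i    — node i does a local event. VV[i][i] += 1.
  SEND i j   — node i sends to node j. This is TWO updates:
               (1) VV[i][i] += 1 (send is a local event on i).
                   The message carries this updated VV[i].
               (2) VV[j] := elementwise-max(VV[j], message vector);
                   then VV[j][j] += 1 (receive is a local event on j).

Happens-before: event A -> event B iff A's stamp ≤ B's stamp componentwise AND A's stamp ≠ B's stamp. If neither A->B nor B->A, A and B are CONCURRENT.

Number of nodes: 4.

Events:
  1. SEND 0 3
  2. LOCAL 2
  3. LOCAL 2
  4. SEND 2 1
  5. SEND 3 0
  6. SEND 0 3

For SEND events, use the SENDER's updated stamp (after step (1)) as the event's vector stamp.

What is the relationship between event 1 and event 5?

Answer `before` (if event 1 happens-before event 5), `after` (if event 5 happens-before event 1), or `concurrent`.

Initial: VV[0]=[0, 0, 0, 0]
Initial: VV[1]=[0, 0, 0, 0]
Initial: VV[2]=[0, 0, 0, 0]
Initial: VV[3]=[0, 0, 0, 0]
Event 1: SEND 0->3: VV[0][0]++ -> VV[0]=[1, 0, 0, 0], msg_vec=[1, 0, 0, 0]; VV[3]=max(VV[3],msg_vec) then VV[3][3]++ -> VV[3]=[1, 0, 0, 1]
Event 2: LOCAL 2: VV[2][2]++ -> VV[2]=[0, 0, 1, 0]
Event 3: LOCAL 2: VV[2][2]++ -> VV[2]=[0, 0, 2, 0]
Event 4: SEND 2->1: VV[2][2]++ -> VV[2]=[0, 0, 3, 0], msg_vec=[0, 0, 3, 0]; VV[1]=max(VV[1],msg_vec) then VV[1][1]++ -> VV[1]=[0, 1, 3, 0]
Event 5: SEND 3->0: VV[3][3]++ -> VV[3]=[1, 0, 0, 2], msg_vec=[1, 0, 0, 2]; VV[0]=max(VV[0],msg_vec) then VV[0][0]++ -> VV[0]=[2, 0, 0, 2]
Event 6: SEND 0->3: VV[0][0]++ -> VV[0]=[3, 0, 0, 2], msg_vec=[3, 0, 0, 2]; VV[3]=max(VV[3],msg_vec) then VV[3][3]++ -> VV[3]=[3, 0, 0, 3]
Event 1 stamp: [1, 0, 0, 0]
Event 5 stamp: [1, 0, 0, 2]
[1, 0, 0, 0] <= [1, 0, 0, 2]? True
[1, 0, 0, 2] <= [1, 0, 0, 0]? False
Relation: before

Answer: before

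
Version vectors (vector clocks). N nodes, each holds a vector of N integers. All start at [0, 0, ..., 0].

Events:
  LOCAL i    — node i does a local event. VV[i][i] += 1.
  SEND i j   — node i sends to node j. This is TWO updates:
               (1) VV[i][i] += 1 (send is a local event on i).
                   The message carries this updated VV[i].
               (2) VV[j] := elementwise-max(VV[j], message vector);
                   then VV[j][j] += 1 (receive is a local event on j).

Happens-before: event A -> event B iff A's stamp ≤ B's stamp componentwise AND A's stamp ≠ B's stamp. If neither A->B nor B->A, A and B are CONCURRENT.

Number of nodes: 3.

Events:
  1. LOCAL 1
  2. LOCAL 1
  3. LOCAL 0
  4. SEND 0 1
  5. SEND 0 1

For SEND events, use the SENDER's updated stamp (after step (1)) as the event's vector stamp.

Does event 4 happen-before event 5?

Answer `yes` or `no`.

Answer: yes

Derivation:
Initial: VV[0]=[0, 0, 0]
Initial: VV[1]=[0, 0, 0]
Initial: VV[2]=[0, 0, 0]
Event 1: LOCAL 1: VV[1][1]++ -> VV[1]=[0, 1, 0]
Event 2: LOCAL 1: VV[1][1]++ -> VV[1]=[0, 2, 0]
Event 3: LOCAL 0: VV[0][0]++ -> VV[0]=[1, 0, 0]
Event 4: SEND 0->1: VV[0][0]++ -> VV[0]=[2, 0, 0], msg_vec=[2, 0, 0]; VV[1]=max(VV[1],msg_vec) then VV[1][1]++ -> VV[1]=[2, 3, 0]
Event 5: SEND 0->1: VV[0][0]++ -> VV[0]=[3, 0, 0], msg_vec=[3, 0, 0]; VV[1]=max(VV[1],msg_vec) then VV[1][1]++ -> VV[1]=[3, 4, 0]
Event 4 stamp: [2, 0, 0]
Event 5 stamp: [3, 0, 0]
[2, 0, 0] <= [3, 0, 0]? True. Equal? False. Happens-before: True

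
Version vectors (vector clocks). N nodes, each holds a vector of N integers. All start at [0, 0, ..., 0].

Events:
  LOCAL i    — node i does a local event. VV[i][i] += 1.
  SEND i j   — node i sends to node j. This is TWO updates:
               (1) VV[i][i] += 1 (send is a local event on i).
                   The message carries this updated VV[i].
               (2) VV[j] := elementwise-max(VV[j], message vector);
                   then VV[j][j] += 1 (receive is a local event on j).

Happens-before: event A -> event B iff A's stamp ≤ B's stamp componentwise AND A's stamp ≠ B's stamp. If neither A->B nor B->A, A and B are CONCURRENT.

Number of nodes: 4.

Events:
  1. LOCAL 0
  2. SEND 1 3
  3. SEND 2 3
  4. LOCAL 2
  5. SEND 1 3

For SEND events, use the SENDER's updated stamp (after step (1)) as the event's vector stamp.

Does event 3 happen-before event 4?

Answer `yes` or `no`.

Answer: yes

Derivation:
Initial: VV[0]=[0, 0, 0, 0]
Initial: VV[1]=[0, 0, 0, 0]
Initial: VV[2]=[0, 0, 0, 0]
Initial: VV[3]=[0, 0, 0, 0]
Event 1: LOCAL 0: VV[0][0]++ -> VV[0]=[1, 0, 0, 0]
Event 2: SEND 1->3: VV[1][1]++ -> VV[1]=[0, 1, 0, 0], msg_vec=[0, 1, 0, 0]; VV[3]=max(VV[3],msg_vec) then VV[3][3]++ -> VV[3]=[0, 1, 0, 1]
Event 3: SEND 2->3: VV[2][2]++ -> VV[2]=[0, 0, 1, 0], msg_vec=[0, 0, 1, 0]; VV[3]=max(VV[3],msg_vec) then VV[3][3]++ -> VV[3]=[0, 1, 1, 2]
Event 4: LOCAL 2: VV[2][2]++ -> VV[2]=[0, 0, 2, 0]
Event 5: SEND 1->3: VV[1][1]++ -> VV[1]=[0, 2, 0, 0], msg_vec=[0, 2, 0, 0]; VV[3]=max(VV[3],msg_vec) then VV[3][3]++ -> VV[3]=[0, 2, 1, 3]
Event 3 stamp: [0, 0, 1, 0]
Event 4 stamp: [0, 0, 2, 0]
[0, 0, 1, 0] <= [0, 0, 2, 0]? True. Equal? False. Happens-before: True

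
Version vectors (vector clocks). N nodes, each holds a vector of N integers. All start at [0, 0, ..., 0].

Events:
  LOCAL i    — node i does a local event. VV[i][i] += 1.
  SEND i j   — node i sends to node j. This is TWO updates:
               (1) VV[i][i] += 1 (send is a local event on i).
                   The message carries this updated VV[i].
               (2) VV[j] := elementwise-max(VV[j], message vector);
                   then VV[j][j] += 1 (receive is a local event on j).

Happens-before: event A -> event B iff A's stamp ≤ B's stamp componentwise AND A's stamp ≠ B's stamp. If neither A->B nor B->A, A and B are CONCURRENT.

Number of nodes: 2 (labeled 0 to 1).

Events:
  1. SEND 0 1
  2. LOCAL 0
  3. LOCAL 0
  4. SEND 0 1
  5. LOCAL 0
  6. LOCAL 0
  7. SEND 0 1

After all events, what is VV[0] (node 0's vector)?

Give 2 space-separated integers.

Answer: 7 0

Derivation:
Initial: VV[0]=[0, 0]
Initial: VV[1]=[0, 0]
Event 1: SEND 0->1: VV[0][0]++ -> VV[0]=[1, 0], msg_vec=[1, 0]; VV[1]=max(VV[1],msg_vec) then VV[1][1]++ -> VV[1]=[1, 1]
Event 2: LOCAL 0: VV[0][0]++ -> VV[0]=[2, 0]
Event 3: LOCAL 0: VV[0][0]++ -> VV[0]=[3, 0]
Event 4: SEND 0->1: VV[0][0]++ -> VV[0]=[4, 0], msg_vec=[4, 0]; VV[1]=max(VV[1],msg_vec) then VV[1][1]++ -> VV[1]=[4, 2]
Event 5: LOCAL 0: VV[0][0]++ -> VV[0]=[5, 0]
Event 6: LOCAL 0: VV[0][0]++ -> VV[0]=[6, 0]
Event 7: SEND 0->1: VV[0][0]++ -> VV[0]=[7, 0], msg_vec=[7, 0]; VV[1]=max(VV[1],msg_vec) then VV[1][1]++ -> VV[1]=[7, 3]
Final vectors: VV[0]=[7, 0]; VV[1]=[7, 3]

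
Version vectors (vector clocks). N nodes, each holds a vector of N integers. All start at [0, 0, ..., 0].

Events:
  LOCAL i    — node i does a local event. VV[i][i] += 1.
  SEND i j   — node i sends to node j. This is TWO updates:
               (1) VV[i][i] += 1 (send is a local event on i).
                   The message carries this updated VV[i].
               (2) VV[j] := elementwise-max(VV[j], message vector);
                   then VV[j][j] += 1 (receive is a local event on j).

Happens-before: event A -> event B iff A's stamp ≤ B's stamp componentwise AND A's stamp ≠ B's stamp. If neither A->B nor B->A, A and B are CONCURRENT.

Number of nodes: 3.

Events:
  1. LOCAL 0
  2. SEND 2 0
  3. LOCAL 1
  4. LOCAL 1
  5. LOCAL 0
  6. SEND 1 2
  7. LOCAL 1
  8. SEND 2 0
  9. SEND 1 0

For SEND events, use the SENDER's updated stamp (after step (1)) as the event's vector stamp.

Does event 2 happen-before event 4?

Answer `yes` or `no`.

Answer: no

Derivation:
Initial: VV[0]=[0, 0, 0]
Initial: VV[1]=[0, 0, 0]
Initial: VV[2]=[0, 0, 0]
Event 1: LOCAL 0: VV[0][0]++ -> VV[0]=[1, 0, 0]
Event 2: SEND 2->0: VV[2][2]++ -> VV[2]=[0, 0, 1], msg_vec=[0, 0, 1]; VV[0]=max(VV[0],msg_vec) then VV[0][0]++ -> VV[0]=[2, 0, 1]
Event 3: LOCAL 1: VV[1][1]++ -> VV[1]=[0, 1, 0]
Event 4: LOCAL 1: VV[1][1]++ -> VV[1]=[0, 2, 0]
Event 5: LOCAL 0: VV[0][0]++ -> VV[0]=[3, 0, 1]
Event 6: SEND 1->2: VV[1][1]++ -> VV[1]=[0, 3, 0], msg_vec=[0, 3, 0]; VV[2]=max(VV[2],msg_vec) then VV[2][2]++ -> VV[2]=[0, 3, 2]
Event 7: LOCAL 1: VV[1][1]++ -> VV[1]=[0, 4, 0]
Event 8: SEND 2->0: VV[2][2]++ -> VV[2]=[0, 3, 3], msg_vec=[0, 3, 3]; VV[0]=max(VV[0],msg_vec) then VV[0][0]++ -> VV[0]=[4, 3, 3]
Event 9: SEND 1->0: VV[1][1]++ -> VV[1]=[0, 5, 0], msg_vec=[0, 5, 0]; VV[0]=max(VV[0],msg_vec) then VV[0][0]++ -> VV[0]=[5, 5, 3]
Event 2 stamp: [0, 0, 1]
Event 4 stamp: [0, 2, 0]
[0, 0, 1] <= [0, 2, 0]? False. Equal? False. Happens-before: False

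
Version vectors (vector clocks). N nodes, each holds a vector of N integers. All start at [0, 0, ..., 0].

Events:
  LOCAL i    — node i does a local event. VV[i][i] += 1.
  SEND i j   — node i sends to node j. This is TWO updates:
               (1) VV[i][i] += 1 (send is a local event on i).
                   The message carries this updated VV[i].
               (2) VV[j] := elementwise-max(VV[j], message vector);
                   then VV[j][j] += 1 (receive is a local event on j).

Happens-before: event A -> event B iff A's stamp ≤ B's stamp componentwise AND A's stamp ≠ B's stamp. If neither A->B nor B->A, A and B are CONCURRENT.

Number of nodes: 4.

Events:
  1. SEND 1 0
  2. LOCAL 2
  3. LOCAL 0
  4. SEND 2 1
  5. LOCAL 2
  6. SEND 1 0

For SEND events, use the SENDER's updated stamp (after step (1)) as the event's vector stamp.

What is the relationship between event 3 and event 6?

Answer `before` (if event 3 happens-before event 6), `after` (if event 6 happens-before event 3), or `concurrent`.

Answer: concurrent

Derivation:
Initial: VV[0]=[0, 0, 0, 0]
Initial: VV[1]=[0, 0, 0, 0]
Initial: VV[2]=[0, 0, 0, 0]
Initial: VV[3]=[0, 0, 0, 0]
Event 1: SEND 1->0: VV[1][1]++ -> VV[1]=[0, 1, 0, 0], msg_vec=[0, 1, 0, 0]; VV[0]=max(VV[0],msg_vec) then VV[0][0]++ -> VV[0]=[1, 1, 0, 0]
Event 2: LOCAL 2: VV[2][2]++ -> VV[2]=[0, 0, 1, 0]
Event 3: LOCAL 0: VV[0][0]++ -> VV[0]=[2, 1, 0, 0]
Event 4: SEND 2->1: VV[2][2]++ -> VV[2]=[0, 0, 2, 0], msg_vec=[0, 0, 2, 0]; VV[1]=max(VV[1],msg_vec) then VV[1][1]++ -> VV[1]=[0, 2, 2, 0]
Event 5: LOCAL 2: VV[2][2]++ -> VV[2]=[0, 0, 3, 0]
Event 6: SEND 1->0: VV[1][1]++ -> VV[1]=[0, 3, 2, 0], msg_vec=[0, 3, 2, 0]; VV[0]=max(VV[0],msg_vec) then VV[0][0]++ -> VV[0]=[3, 3, 2, 0]
Event 3 stamp: [2, 1, 0, 0]
Event 6 stamp: [0, 3, 2, 0]
[2, 1, 0, 0] <= [0, 3, 2, 0]? False
[0, 3, 2, 0] <= [2, 1, 0, 0]? False
Relation: concurrent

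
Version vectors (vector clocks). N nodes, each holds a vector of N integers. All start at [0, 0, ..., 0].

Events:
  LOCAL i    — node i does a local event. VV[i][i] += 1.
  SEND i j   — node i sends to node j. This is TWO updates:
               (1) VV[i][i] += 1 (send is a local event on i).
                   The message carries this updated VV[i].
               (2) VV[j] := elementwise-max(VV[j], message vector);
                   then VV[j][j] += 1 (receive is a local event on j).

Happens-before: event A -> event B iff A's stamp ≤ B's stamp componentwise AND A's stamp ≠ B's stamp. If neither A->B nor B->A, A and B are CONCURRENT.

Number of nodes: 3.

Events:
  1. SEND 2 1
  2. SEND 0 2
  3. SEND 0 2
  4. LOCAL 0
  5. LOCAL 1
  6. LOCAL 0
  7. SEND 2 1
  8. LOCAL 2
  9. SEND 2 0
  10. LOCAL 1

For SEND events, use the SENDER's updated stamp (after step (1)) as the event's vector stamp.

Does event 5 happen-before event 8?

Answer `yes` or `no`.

Initial: VV[0]=[0, 0, 0]
Initial: VV[1]=[0, 0, 0]
Initial: VV[2]=[0, 0, 0]
Event 1: SEND 2->1: VV[2][2]++ -> VV[2]=[0, 0, 1], msg_vec=[0, 0, 1]; VV[1]=max(VV[1],msg_vec) then VV[1][1]++ -> VV[1]=[0, 1, 1]
Event 2: SEND 0->2: VV[0][0]++ -> VV[0]=[1, 0, 0], msg_vec=[1, 0, 0]; VV[2]=max(VV[2],msg_vec) then VV[2][2]++ -> VV[2]=[1, 0, 2]
Event 3: SEND 0->2: VV[0][0]++ -> VV[0]=[2, 0, 0], msg_vec=[2, 0, 0]; VV[2]=max(VV[2],msg_vec) then VV[2][2]++ -> VV[2]=[2, 0, 3]
Event 4: LOCAL 0: VV[0][0]++ -> VV[0]=[3, 0, 0]
Event 5: LOCAL 1: VV[1][1]++ -> VV[1]=[0, 2, 1]
Event 6: LOCAL 0: VV[0][0]++ -> VV[0]=[4, 0, 0]
Event 7: SEND 2->1: VV[2][2]++ -> VV[2]=[2, 0, 4], msg_vec=[2, 0, 4]; VV[1]=max(VV[1],msg_vec) then VV[1][1]++ -> VV[1]=[2, 3, 4]
Event 8: LOCAL 2: VV[2][2]++ -> VV[2]=[2, 0, 5]
Event 9: SEND 2->0: VV[2][2]++ -> VV[2]=[2, 0, 6], msg_vec=[2, 0, 6]; VV[0]=max(VV[0],msg_vec) then VV[0][0]++ -> VV[0]=[5, 0, 6]
Event 10: LOCAL 1: VV[1][1]++ -> VV[1]=[2, 4, 4]
Event 5 stamp: [0, 2, 1]
Event 8 stamp: [2, 0, 5]
[0, 2, 1] <= [2, 0, 5]? False. Equal? False. Happens-before: False

Answer: no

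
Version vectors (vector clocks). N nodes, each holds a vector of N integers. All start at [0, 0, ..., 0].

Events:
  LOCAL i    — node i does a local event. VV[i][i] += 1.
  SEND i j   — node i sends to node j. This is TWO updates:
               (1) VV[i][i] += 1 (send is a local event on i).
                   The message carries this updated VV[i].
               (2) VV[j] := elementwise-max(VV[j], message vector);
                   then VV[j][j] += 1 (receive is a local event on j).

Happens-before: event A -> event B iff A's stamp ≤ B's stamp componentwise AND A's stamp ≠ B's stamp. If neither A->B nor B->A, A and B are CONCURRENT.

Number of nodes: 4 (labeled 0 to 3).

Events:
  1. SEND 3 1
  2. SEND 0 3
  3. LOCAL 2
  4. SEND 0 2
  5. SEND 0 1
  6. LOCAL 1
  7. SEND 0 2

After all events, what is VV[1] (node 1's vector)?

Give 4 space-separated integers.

Initial: VV[0]=[0, 0, 0, 0]
Initial: VV[1]=[0, 0, 0, 0]
Initial: VV[2]=[0, 0, 0, 0]
Initial: VV[3]=[0, 0, 0, 0]
Event 1: SEND 3->1: VV[3][3]++ -> VV[3]=[0, 0, 0, 1], msg_vec=[0, 0, 0, 1]; VV[1]=max(VV[1],msg_vec) then VV[1][1]++ -> VV[1]=[0, 1, 0, 1]
Event 2: SEND 0->3: VV[0][0]++ -> VV[0]=[1, 0, 0, 0], msg_vec=[1, 0, 0, 0]; VV[3]=max(VV[3],msg_vec) then VV[3][3]++ -> VV[3]=[1, 0, 0, 2]
Event 3: LOCAL 2: VV[2][2]++ -> VV[2]=[0, 0, 1, 0]
Event 4: SEND 0->2: VV[0][0]++ -> VV[0]=[2, 0, 0, 0], msg_vec=[2, 0, 0, 0]; VV[2]=max(VV[2],msg_vec) then VV[2][2]++ -> VV[2]=[2, 0, 2, 0]
Event 5: SEND 0->1: VV[0][0]++ -> VV[0]=[3, 0, 0, 0], msg_vec=[3, 0, 0, 0]; VV[1]=max(VV[1],msg_vec) then VV[1][1]++ -> VV[1]=[3, 2, 0, 1]
Event 6: LOCAL 1: VV[1][1]++ -> VV[1]=[3, 3, 0, 1]
Event 7: SEND 0->2: VV[0][0]++ -> VV[0]=[4, 0, 0, 0], msg_vec=[4, 0, 0, 0]; VV[2]=max(VV[2],msg_vec) then VV[2][2]++ -> VV[2]=[4, 0, 3, 0]
Final vectors: VV[0]=[4, 0, 0, 0]; VV[1]=[3, 3, 0, 1]; VV[2]=[4, 0, 3, 0]; VV[3]=[1, 0, 0, 2]

Answer: 3 3 0 1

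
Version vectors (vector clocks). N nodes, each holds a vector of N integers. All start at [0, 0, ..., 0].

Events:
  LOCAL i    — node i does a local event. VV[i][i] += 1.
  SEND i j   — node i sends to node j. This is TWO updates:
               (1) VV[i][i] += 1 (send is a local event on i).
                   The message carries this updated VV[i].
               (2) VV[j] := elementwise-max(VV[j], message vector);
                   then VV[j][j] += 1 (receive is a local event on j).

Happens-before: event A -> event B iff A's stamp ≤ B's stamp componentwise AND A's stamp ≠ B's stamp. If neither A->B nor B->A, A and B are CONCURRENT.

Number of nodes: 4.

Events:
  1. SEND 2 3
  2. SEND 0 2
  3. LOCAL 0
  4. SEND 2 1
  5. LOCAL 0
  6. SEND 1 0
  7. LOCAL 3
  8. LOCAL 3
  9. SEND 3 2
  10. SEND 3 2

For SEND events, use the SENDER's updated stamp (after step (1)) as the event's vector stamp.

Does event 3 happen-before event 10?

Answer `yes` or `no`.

Initial: VV[0]=[0, 0, 0, 0]
Initial: VV[1]=[0, 0, 0, 0]
Initial: VV[2]=[0, 0, 0, 0]
Initial: VV[3]=[0, 0, 0, 0]
Event 1: SEND 2->3: VV[2][2]++ -> VV[2]=[0, 0, 1, 0], msg_vec=[0, 0, 1, 0]; VV[3]=max(VV[3],msg_vec) then VV[3][3]++ -> VV[3]=[0, 0, 1, 1]
Event 2: SEND 0->2: VV[0][0]++ -> VV[0]=[1, 0, 0, 0], msg_vec=[1, 0, 0, 0]; VV[2]=max(VV[2],msg_vec) then VV[2][2]++ -> VV[2]=[1, 0, 2, 0]
Event 3: LOCAL 0: VV[0][0]++ -> VV[0]=[2, 0, 0, 0]
Event 4: SEND 2->1: VV[2][2]++ -> VV[2]=[1, 0, 3, 0], msg_vec=[1, 0, 3, 0]; VV[1]=max(VV[1],msg_vec) then VV[1][1]++ -> VV[1]=[1, 1, 3, 0]
Event 5: LOCAL 0: VV[0][0]++ -> VV[0]=[3, 0, 0, 0]
Event 6: SEND 1->0: VV[1][1]++ -> VV[1]=[1, 2, 3, 0], msg_vec=[1, 2, 3, 0]; VV[0]=max(VV[0],msg_vec) then VV[0][0]++ -> VV[0]=[4, 2, 3, 0]
Event 7: LOCAL 3: VV[3][3]++ -> VV[3]=[0, 0, 1, 2]
Event 8: LOCAL 3: VV[3][3]++ -> VV[3]=[0, 0, 1, 3]
Event 9: SEND 3->2: VV[3][3]++ -> VV[3]=[0, 0, 1, 4], msg_vec=[0, 0, 1, 4]; VV[2]=max(VV[2],msg_vec) then VV[2][2]++ -> VV[2]=[1, 0, 4, 4]
Event 10: SEND 3->2: VV[3][3]++ -> VV[3]=[0, 0, 1, 5], msg_vec=[0, 0, 1, 5]; VV[2]=max(VV[2],msg_vec) then VV[2][2]++ -> VV[2]=[1, 0, 5, 5]
Event 3 stamp: [2, 0, 0, 0]
Event 10 stamp: [0, 0, 1, 5]
[2, 0, 0, 0] <= [0, 0, 1, 5]? False. Equal? False. Happens-before: False

Answer: no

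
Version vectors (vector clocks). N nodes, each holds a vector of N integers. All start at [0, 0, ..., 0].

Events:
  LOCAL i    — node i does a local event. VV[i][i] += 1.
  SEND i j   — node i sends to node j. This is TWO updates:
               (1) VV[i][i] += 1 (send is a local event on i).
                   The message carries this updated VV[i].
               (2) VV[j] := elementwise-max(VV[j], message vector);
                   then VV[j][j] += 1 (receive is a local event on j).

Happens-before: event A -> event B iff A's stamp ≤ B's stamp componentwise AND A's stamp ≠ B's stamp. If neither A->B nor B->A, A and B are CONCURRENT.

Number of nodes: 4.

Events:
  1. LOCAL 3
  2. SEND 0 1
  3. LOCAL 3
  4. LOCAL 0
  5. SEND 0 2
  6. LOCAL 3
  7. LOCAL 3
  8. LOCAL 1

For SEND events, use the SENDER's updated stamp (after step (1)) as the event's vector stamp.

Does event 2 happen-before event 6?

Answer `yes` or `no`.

Answer: no

Derivation:
Initial: VV[0]=[0, 0, 0, 0]
Initial: VV[1]=[0, 0, 0, 0]
Initial: VV[2]=[0, 0, 0, 0]
Initial: VV[3]=[0, 0, 0, 0]
Event 1: LOCAL 3: VV[3][3]++ -> VV[3]=[0, 0, 0, 1]
Event 2: SEND 0->1: VV[0][0]++ -> VV[0]=[1, 0, 0, 0], msg_vec=[1, 0, 0, 0]; VV[1]=max(VV[1],msg_vec) then VV[1][1]++ -> VV[1]=[1, 1, 0, 0]
Event 3: LOCAL 3: VV[3][3]++ -> VV[3]=[0, 0, 0, 2]
Event 4: LOCAL 0: VV[0][0]++ -> VV[0]=[2, 0, 0, 0]
Event 5: SEND 0->2: VV[0][0]++ -> VV[0]=[3, 0, 0, 0], msg_vec=[3, 0, 0, 0]; VV[2]=max(VV[2],msg_vec) then VV[2][2]++ -> VV[2]=[3, 0, 1, 0]
Event 6: LOCAL 3: VV[3][3]++ -> VV[3]=[0, 0, 0, 3]
Event 7: LOCAL 3: VV[3][3]++ -> VV[3]=[0, 0, 0, 4]
Event 8: LOCAL 1: VV[1][1]++ -> VV[1]=[1, 2, 0, 0]
Event 2 stamp: [1, 0, 0, 0]
Event 6 stamp: [0, 0, 0, 3]
[1, 0, 0, 0] <= [0, 0, 0, 3]? False. Equal? False. Happens-before: False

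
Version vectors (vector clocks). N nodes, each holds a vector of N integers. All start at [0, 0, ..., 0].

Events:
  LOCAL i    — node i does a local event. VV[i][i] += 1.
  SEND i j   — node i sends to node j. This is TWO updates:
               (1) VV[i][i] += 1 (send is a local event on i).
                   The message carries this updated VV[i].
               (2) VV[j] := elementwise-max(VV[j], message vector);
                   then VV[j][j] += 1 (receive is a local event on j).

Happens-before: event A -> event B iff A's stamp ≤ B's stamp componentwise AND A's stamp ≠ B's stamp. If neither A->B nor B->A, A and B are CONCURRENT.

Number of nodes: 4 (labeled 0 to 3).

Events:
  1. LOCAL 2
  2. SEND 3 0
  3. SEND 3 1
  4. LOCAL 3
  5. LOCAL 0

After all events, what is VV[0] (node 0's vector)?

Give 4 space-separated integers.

Initial: VV[0]=[0, 0, 0, 0]
Initial: VV[1]=[0, 0, 0, 0]
Initial: VV[2]=[0, 0, 0, 0]
Initial: VV[3]=[0, 0, 0, 0]
Event 1: LOCAL 2: VV[2][2]++ -> VV[2]=[0, 0, 1, 0]
Event 2: SEND 3->0: VV[3][3]++ -> VV[3]=[0, 0, 0, 1], msg_vec=[0, 0, 0, 1]; VV[0]=max(VV[0],msg_vec) then VV[0][0]++ -> VV[0]=[1, 0, 0, 1]
Event 3: SEND 3->1: VV[3][3]++ -> VV[3]=[0, 0, 0, 2], msg_vec=[0, 0, 0, 2]; VV[1]=max(VV[1],msg_vec) then VV[1][1]++ -> VV[1]=[0, 1, 0, 2]
Event 4: LOCAL 3: VV[3][3]++ -> VV[3]=[0, 0, 0, 3]
Event 5: LOCAL 0: VV[0][0]++ -> VV[0]=[2, 0, 0, 1]
Final vectors: VV[0]=[2, 0, 0, 1]; VV[1]=[0, 1, 0, 2]; VV[2]=[0, 0, 1, 0]; VV[3]=[0, 0, 0, 3]

Answer: 2 0 0 1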